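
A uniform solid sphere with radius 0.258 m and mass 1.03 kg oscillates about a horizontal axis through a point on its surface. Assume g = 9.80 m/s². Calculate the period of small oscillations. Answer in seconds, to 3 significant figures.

I_cm = (2/5)mr² = 0.02742 kg·m². The pivot is at distance d = 0.258 m from the centre of mass.
By the parallel-axis theorem, I = I_cm + md² = 0.02742 + 0.06856 = 0.09599 kg·m².
T = 2π√(I/(mgd)) = 2π√(0.09599/(1.03 × 9.80 × 0.258)) = 1.21 s.

1.21 s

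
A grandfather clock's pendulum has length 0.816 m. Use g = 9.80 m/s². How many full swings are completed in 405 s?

T = 2π√(L/g) = 2π√(0.816/9.80) = 1.813 s.
Number of complete oscillations = ⌊405/1.813⌋ = ⌊223.4⌋ = 223.

223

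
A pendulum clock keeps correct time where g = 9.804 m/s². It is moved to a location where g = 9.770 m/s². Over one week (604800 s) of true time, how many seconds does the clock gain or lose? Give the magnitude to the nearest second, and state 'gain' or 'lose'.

lose 1050 s

The clock's period scales as T ∝ 1/√g, so T'/T = √(9.804/9.770) = 1.00174.
In 604800 s of true time the clock registers 604800/1.00174 = 603750.4 s, so it loses 1050 s.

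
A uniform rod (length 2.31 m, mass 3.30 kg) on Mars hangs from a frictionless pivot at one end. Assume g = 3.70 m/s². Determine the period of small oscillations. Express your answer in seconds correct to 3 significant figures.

For a physical pendulum T = 2π√(I/(mgd)), with d = 1.155 m from pivot to centre of mass.
I_cm = mL²/12 = 3.30 × 2.31²/12 = 1.467 kg·m²; I = I_cm + md² = 1.467 + 3.30 × 1.155² = 5.870 kg·m².
T = 2π√(5.870/(3.30 × 3.70 × 1.155)) = 4.05 s.

4.05 s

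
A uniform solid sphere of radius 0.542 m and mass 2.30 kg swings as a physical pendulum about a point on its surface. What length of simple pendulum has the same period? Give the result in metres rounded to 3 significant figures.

The equivalent simple-pendulum length is L_eq = I/(md), where I is about the pivot and d = 0.5420 m.
I_cm = (2/5)mR² = 0.2703 kg·m², so I = I_cm + md² = 0.2703 + 0.6757 = 0.9459 kg·m².
L_eq = 0.9459/(2.30 × 0.5420) = 0.759 m.

0.759 m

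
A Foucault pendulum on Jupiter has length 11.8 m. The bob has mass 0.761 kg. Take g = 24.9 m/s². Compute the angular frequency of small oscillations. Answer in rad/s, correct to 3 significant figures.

1.45 rad/s

ω = √(g/L) = √(24.9/11.8) = 1.45 rad/s.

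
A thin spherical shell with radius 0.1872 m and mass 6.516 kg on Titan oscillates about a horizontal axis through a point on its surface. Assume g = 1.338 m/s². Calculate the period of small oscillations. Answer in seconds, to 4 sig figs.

3.034 s

I_cm = (2/3)mr² = 0.15223 kg·m². The pivot is at distance d = 0.1872 m from the centre of mass.
By the parallel-axis theorem, I = I_cm + md² = 0.15223 + 0.22835 = 0.38058 kg·m².
T = 2π√(I/(mgd)) = 2π√(0.38058/(6.516 × 1.338 × 0.1872)) = 3.034 s.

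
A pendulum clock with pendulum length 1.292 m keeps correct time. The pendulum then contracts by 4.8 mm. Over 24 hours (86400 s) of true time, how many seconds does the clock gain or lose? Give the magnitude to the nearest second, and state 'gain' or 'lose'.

T ∝ √L, so T'/T = √(1.28720/1.292) = 0.998141.
In 86400 s of true time the clock registers 86400/0.998141 = 86560.9 s, so it gains 161 s.

gain 161 s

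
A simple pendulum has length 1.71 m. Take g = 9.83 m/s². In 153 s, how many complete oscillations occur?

58

T = 2π√(L/g) = 2π√(1.71/9.83) = 2.621 s.
Number of complete oscillations = ⌊153/2.621⌋ = ⌊58.38⌋ = 58.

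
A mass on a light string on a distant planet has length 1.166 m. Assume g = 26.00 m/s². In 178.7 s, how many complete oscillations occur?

134

T = 2π√(L/g) = 2π√(1.166/26.00) = 1.3306 s.
Number of complete oscillations = ⌊178.7/1.3306⌋ = ⌊134.30⌋ = 134.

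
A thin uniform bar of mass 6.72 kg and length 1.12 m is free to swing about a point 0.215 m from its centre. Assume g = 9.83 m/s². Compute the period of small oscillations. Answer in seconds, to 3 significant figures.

1.68 s

For a physical pendulum T = 2π√(I/(mgd)), with d = 0.2150 m from pivot to centre of mass.
I_cm = mL²/12 = 6.72 × 1.12²/12 = 0.7025 kg·m²; I = I_cm + md² = 0.7025 + 6.72 × 0.2150² = 1.013 kg·m².
T = 2π√(1.013/(6.72 × 9.83 × 0.2150)) = 1.68 s.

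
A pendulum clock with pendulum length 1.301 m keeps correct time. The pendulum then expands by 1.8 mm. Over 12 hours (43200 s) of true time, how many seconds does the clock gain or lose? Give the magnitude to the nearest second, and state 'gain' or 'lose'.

T ∝ √L, so T'/T = √(1.30280/1.301) = 1.00069.
In 43200 s of true time the clock registers 43200/1.00069 = 43170.1 s, so it loses 30 s.

lose 30 s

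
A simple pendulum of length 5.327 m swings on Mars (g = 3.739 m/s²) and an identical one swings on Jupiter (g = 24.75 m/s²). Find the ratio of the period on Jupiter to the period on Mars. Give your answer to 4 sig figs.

0.3887

T ∝ 1/√g, so T₂/T₁ = √(g₁/g₂) = √(3.739/24.75) = 0.3887.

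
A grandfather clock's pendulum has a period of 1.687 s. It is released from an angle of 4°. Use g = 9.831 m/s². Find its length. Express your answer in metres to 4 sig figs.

From T = 2π√(L/g), L = gT²/(4π²) = 9.831 × 1.6870²/(4π²) = 0.7087 m.

0.7087 m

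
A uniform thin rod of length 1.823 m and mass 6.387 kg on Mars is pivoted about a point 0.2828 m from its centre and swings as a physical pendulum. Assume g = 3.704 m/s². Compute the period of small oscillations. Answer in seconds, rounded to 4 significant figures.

For a physical pendulum T = 2π√(I/(mgd)), with d = 0.28280 m from pivot to centre of mass.
I_cm = mL²/12 = 6.387 × 1.823²/12 = 1.7688 kg·m²; I = I_cm + md² = 1.7688 + 6.387 × 0.28280² = 2.2796 kg·m².
T = 2π√(2.2796/(6.387 × 3.704 × 0.28280)) = 3.668 s.

3.668 s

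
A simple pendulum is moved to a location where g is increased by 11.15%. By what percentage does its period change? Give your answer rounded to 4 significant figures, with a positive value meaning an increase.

-5.148%

T ∝ 1/√g, so T'/T = 1/√(1.1115) = 0.94852.
Percentage change in T = (0.94852 − 1) × 100% = -5.148%.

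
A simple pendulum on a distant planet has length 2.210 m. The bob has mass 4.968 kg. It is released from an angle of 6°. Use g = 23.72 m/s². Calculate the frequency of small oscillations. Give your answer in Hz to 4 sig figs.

T = 2π√(L/g) = 2π√(2.210/23.72) = 1.9179 s, so f = 1/T = 0.5214 Hz.

0.5214 Hz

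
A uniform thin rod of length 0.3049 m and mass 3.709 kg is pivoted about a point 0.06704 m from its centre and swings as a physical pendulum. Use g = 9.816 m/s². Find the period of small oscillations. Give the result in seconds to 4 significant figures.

For a physical pendulum T = 2π√(I/(mgd)), with d = 0.067040 m from pivot to centre of mass.
I_cm = mL²/12 = 3.709 × 0.3049²/12 = 0.028734 kg·m²; I = I_cm + md² = 0.028734 + 3.709 × 0.067040² = 0.045403 kg·m².
T = 2π√(0.045403/(3.709 × 9.816 × 0.067040)) = 0.8570 s.

0.8570 s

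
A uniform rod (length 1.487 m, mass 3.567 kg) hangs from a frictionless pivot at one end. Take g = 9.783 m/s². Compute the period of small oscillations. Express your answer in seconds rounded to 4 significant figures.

2.000 s

For a physical pendulum T = 2π√(I/(mgd)), with d = 0.74350 m from pivot to centre of mass.
I_cm = mL²/12 = 3.567 × 1.487²/12 = 0.65727 kg·m²; I = I_cm + md² = 0.65727 + 3.567 × 0.74350² = 2.6291 kg·m².
T = 2π√(2.6291/(3.567 × 9.783 × 0.74350)) = 2.000 s.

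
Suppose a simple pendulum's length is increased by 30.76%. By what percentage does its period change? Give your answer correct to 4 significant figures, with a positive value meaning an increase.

T ∝ √L, so T'/T = √(1.3076) = 1.1435.
Percentage change in T = (1.1435 − 1) × 100% = 14.35%.

14.35%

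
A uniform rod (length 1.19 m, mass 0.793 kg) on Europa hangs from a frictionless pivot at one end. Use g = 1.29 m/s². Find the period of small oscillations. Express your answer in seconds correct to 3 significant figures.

4.93 s

For a physical pendulum T = 2π√(I/(mgd)), with d = 0.5950 m from pivot to centre of mass.
I_cm = mL²/12 = 0.793 × 1.19²/12 = 0.09358 kg·m²; I = I_cm + md² = 0.09358 + 0.793 × 0.5950² = 0.3743 kg·m².
T = 2π√(0.3743/(0.793 × 1.29 × 0.5950)) = 4.93 s.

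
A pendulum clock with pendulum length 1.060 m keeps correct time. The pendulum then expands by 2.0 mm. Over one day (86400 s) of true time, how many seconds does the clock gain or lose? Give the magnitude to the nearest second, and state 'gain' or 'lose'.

T ∝ √L, so T'/T = √(1.06200/1.060) = 1.00094.
In 86400 s of true time the clock registers 86400/1.00094 = 86318.6 s, so it loses 81 s.

lose 81 s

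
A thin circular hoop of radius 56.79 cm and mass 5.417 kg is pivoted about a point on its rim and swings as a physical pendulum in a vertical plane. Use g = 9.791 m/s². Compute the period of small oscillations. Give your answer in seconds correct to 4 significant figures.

2.140 s

I_cm = mr² = 1.7470 kg·m². The pivot is at distance d = 0.5679 m from the centre of mass.
By the parallel-axis theorem, I = I_cm + md² = 1.7470 + 1.7470 = 3.4941 kg·m².
T = 2π√(I/(mgd)) = 2π√(3.4941/(5.417 × 9.791 × 0.5679)) = 2.140 s.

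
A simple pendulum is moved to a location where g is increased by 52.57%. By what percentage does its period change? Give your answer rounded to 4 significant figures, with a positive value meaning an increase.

T ∝ 1/√g, so T'/T = 1/√(1.5257) = 0.80959.
Percentage change in T = (0.80959 − 1) × 100% = -19.04%.

-19.04%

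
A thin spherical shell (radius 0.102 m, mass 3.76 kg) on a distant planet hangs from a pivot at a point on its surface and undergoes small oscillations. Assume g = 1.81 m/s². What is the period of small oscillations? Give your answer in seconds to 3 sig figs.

1.93 s

I_cm = (2/3)mr² = 0.02608 kg·m². The pivot is at distance d = 0.102 m from the centre of mass.
By the parallel-axis theorem, I = I_cm + md² = 0.02608 + 0.03912 = 0.06520 kg·m².
T = 2π√(I/(mgd)) = 2π√(0.06520/(3.76 × 1.81 × 0.102)) = 1.93 s.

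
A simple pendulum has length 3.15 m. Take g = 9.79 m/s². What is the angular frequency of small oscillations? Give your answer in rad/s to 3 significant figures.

ω = √(g/L) = √(9.79/3.15) = 1.76 rad/s.

1.76 rad/s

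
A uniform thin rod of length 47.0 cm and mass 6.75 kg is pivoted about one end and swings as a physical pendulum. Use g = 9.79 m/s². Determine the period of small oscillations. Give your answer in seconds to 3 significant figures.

1.12 s

For a physical pendulum T = 2π√(I/(mgd)), with d = 0.2350 m from pivot to centre of mass.
I_cm = mL²/12 = 6.75 × 0.470²/12 = 0.1243 kg·m²; I = I_cm + md² = 0.1243 + 6.75 × 0.2350² = 0.4970 kg·m².
T = 2π√(0.4970/(6.75 × 9.79 × 0.2350)) = 1.12 s.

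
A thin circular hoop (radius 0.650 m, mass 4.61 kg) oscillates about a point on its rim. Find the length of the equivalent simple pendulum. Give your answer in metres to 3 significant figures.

The equivalent simple-pendulum length is L_eq = I/(md), where I is about the pivot and d = 0.6500 m.
I_cm = mR² = 1.948 kg·m², so I = I_cm + md² = 1.948 + 1.948 = 3.895 kg·m².
L_eq = 3.895/(4.61 × 0.6500) = 1.30 m.

1.30 m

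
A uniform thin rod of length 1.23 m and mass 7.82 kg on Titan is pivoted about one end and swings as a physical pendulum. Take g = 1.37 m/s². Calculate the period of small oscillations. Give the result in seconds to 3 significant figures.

For a physical pendulum T = 2π√(I/(mgd)), with d = 0.6150 m from pivot to centre of mass.
I_cm = mL²/12 = 7.82 × 1.23²/12 = 0.9859 kg·m²; I = I_cm + md² = 0.9859 + 7.82 × 0.6150² = 3.944 kg·m².
T = 2π√(3.944/(7.82 × 1.37 × 0.6150)) = 4.86 s.

4.86 s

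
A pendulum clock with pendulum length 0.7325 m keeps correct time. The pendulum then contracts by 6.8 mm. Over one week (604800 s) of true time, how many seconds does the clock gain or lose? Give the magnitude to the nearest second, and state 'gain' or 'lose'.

gain 2827 s

T ∝ √L, so T'/T = √(0.72570/0.7325) = 0.995348.
In 604800 s of true time the clock registers 604800/0.995348 = 607627.0 s, so it gains 2827 s.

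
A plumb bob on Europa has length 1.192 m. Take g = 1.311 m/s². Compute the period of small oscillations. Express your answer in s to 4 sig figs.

T = 2π√(L/g) = 2π√(1.192/1.311) = 2π × 0.95354 = 5.991 s.

5.991 s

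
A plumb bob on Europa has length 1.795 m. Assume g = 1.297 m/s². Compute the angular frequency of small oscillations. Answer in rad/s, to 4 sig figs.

ω = √(g/L) = √(1.297/1.795) = 0.8500 rad/s.

0.8500 rad/s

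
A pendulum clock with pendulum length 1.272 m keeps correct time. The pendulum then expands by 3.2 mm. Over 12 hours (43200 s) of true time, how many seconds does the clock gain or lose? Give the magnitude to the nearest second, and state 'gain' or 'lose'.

T ∝ √L, so T'/T = √(1.27520/1.272) = 1.00126.
In 43200 s of true time the clock registers 43200/1.00126 = 43145.8 s, so it loses 54 s.

lose 54 s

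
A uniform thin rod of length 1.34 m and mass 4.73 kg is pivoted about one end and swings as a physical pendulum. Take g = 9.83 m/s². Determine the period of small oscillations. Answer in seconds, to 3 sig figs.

1.89 s

For a physical pendulum T = 2π√(I/(mgd)), with d = 0.6700 m from pivot to centre of mass.
I_cm = mL²/12 = 4.73 × 1.34²/12 = 0.7078 kg·m²; I = I_cm + md² = 0.7078 + 4.73 × 0.6700² = 2.831 kg·m².
T = 2π√(2.831/(4.73 × 9.83 × 0.6700)) = 1.89 s.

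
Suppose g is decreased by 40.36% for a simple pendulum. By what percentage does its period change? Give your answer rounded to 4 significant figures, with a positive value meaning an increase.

29.49%

T ∝ 1/√g, so T'/T = 1/√(0.59640) = 1.2949.
Percentage change in T = (1.2949 − 1) × 100% = 29.49%.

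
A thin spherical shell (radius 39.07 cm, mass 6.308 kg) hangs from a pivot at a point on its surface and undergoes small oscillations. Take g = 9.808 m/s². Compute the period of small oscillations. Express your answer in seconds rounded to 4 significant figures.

I_cm = (2/3)mr² = 0.64193 kg·m². The pivot is at distance d = 0.3907 m from the centre of mass.
By the parallel-axis theorem, I = I_cm + md² = 0.64193 + 0.96289 = 1.6048 kg·m².
T = 2π√(I/(mgd)) = 2π√(1.6048/(6.308 × 9.808 × 0.3907)) = 1.619 s.

1.619 s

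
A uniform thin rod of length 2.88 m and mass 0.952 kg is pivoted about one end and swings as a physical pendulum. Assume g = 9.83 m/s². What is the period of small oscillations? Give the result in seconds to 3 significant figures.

For a physical pendulum T = 2π√(I/(mgd)), with d = 1.440 m from pivot to centre of mass.
I_cm = mL²/12 = 0.952 × 2.88²/12 = 0.6580 kg·m²; I = I_cm + md² = 0.6580 + 0.952 × 1.440² = 2.632 kg·m².
T = 2π√(2.632/(0.952 × 9.83 × 1.440)) = 2.78 s.

2.78 s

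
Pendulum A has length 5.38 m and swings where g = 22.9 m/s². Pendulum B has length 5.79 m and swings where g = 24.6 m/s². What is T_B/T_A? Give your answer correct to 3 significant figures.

1.00

T = 2π√(L/g), so T_B/T_A = √((L_B/g_B)/(L_A/g_A)) = √((5.79/24.6)/(5.38/22.9)) = 1.00.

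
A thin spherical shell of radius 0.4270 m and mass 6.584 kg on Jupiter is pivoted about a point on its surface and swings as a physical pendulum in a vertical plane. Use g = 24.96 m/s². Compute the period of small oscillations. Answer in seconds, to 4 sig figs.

1.061 s

I_cm = (2/3)mr² = 0.80030 kg·m². The pivot is at distance d = 0.4270 m from the centre of mass.
By the parallel-axis theorem, I = I_cm + md² = 0.80030 + 1.2005 = 2.0008 kg·m².
T = 2π√(I/(mgd)) = 2π√(2.0008/(6.584 × 24.96 × 0.4270)) = 1.061 s.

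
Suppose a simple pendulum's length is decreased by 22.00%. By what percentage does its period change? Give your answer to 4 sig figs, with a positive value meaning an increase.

T ∝ √L, so T'/T = √(0.78000) = 0.88318.
Percentage change in T = (0.88318 − 1) × 100% = -11.68%.

-11.68%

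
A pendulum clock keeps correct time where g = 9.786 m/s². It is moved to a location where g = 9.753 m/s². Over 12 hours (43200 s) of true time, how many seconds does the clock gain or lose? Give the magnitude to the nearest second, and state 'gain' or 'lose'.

The clock's period scales as T ∝ 1/√g, so T'/T = √(9.786/9.753) = 1.00169.
In 43200 s of true time the clock registers 43200/1.00169 = 43127.1 s, so it loses 73 s.

lose 73 s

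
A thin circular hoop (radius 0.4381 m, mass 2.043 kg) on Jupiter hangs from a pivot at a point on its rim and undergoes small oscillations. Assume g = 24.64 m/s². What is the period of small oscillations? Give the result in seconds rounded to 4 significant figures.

1.185 s

I_cm = mr² = 0.39212 kg·m². The pivot is at distance d = 0.4381 m from the centre of mass.
By the parallel-axis theorem, I = I_cm + md² = 0.39212 + 0.39212 = 0.78423 kg·m².
T = 2π√(I/(mgd)) = 2π√(0.78423/(2.043 × 24.64 × 0.4381)) = 1.185 s.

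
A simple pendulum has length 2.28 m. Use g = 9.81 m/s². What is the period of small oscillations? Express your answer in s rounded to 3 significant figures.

3.03 s

T = 2π√(L/g) = 2π√(2.28/9.81) = 2π × 0.4821 = 3.03 s.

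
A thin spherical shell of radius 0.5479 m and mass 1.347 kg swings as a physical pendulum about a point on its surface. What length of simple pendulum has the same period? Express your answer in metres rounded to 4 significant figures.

The equivalent simple-pendulum length is L_eq = I/(md), where I is about the pivot and d = 0.54790 m.
I_cm = (2/3)mR² = 0.26957 kg·m², so I = I_cm + md² = 0.26957 + 0.40436 = 0.67394 kg·m².
L_eq = 0.67394/(1.347 × 0.54790) = 0.9132 m.

0.9132 m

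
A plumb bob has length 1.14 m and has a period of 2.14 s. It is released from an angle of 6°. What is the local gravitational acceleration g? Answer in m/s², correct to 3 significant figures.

From T = 2π√(L/g), g = 4π²L/T² = 4π² × 1.14/2.140² = 9.83 m/s².

9.83 m/s²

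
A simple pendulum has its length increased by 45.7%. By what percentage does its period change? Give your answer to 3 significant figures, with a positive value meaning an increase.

20.7%

T ∝ √L, so T'/T = √(1.457) = 1.207.
Percentage change in T = (1.207 − 1) × 100% = 20.7%.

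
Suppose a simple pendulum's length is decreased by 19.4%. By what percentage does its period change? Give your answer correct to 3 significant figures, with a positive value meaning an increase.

-10.2%

T ∝ √L, so T'/T = √(0.8060) = 0.8978.
Percentage change in T = (0.8978 − 1) × 100% = -10.2%.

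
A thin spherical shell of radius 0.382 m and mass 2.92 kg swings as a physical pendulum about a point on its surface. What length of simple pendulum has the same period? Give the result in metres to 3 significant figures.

The equivalent simple-pendulum length is L_eq = I/(md), where I is about the pivot and d = 0.3820 m.
I_cm = (2/3)mR² = 0.2841 kg·m², so I = I_cm + md² = 0.2841 + 0.4261 = 0.7102 kg·m².
L_eq = 0.7102/(2.92 × 0.3820) = 0.637 m.

0.637 m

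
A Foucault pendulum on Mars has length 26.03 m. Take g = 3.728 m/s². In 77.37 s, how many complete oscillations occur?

4

T = 2π√(L/g) = 2π√(26.03/3.728) = 16.603 s.
Number of complete oscillations = ⌊77.37/16.603⌋ = ⌊4.6601⌋ = 4.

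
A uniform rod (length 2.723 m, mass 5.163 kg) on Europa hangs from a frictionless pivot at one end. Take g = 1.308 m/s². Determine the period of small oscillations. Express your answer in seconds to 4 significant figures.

7.402 s

For a physical pendulum T = 2π√(I/(mgd)), with d = 1.3615 m from pivot to centre of mass.
I_cm = mL²/12 = 5.163 × 2.723²/12 = 3.1902 kg·m²; I = I_cm + md² = 3.1902 + 5.163 × 1.3615² = 12.761 kg·m².
T = 2π√(12.761/(5.163 × 1.308 × 1.3615)) = 7.402 s.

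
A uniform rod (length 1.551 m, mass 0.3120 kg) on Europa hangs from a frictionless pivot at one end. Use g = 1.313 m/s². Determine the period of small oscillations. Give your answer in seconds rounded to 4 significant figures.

For a physical pendulum T = 2π√(I/(mgd)), with d = 0.77550 m from pivot to centre of mass.
I_cm = mL²/12 = 0.3120 × 1.551²/12 = 0.062546 kg·m²; I = I_cm + md² = 0.062546 + 0.3120 × 0.77550² = 0.25018 kg·m².
T = 2π√(0.25018/(0.3120 × 1.313 × 0.77550)) = 5.576 s.

5.576 s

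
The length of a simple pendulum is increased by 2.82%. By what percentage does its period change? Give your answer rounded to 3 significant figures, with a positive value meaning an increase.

1.40%

T ∝ √L, so T'/T = √(1.028) = 1.014.
Percentage change in T = (1.014 − 1) × 100% = 1.40%.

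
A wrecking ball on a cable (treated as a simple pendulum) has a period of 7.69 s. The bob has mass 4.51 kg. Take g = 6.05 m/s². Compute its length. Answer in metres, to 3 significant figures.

9.06 m

From T = 2π√(L/g), L = gT²/(4π²) = 6.05 × 7.690²/(4π²) = 9.06 m.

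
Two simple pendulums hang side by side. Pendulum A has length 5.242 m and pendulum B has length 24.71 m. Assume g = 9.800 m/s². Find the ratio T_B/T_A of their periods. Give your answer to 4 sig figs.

T ∝ √L, so T_B/T_A = √(L_B/L_A) = √(24.71/5.242) = 2.171.

2.171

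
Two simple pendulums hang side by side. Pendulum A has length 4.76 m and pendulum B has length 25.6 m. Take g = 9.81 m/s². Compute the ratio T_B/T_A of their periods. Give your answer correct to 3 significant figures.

T ∝ √L, so T_B/T_A = √(L_B/L_A) = √(25.6/4.76) = 2.32.

2.32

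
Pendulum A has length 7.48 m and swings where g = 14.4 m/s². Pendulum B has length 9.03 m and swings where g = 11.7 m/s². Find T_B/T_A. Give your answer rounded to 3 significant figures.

T = 2π√(L/g), so T_B/T_A = √((L_B/g_B)/(L_A/g_A)) = √((9.03/11.7)/(7.48/14.4)) = 1.22.

1.22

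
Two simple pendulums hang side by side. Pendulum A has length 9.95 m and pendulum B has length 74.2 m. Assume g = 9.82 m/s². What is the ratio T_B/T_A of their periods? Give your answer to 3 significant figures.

T ∝ √L, so T_B/T_A = √(L_B/L_A) = √(74.2/9.95) = 2.73.

2.73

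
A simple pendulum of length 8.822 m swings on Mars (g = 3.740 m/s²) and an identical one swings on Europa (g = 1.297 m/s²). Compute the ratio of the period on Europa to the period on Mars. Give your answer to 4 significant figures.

T ∝ 1/√g, so T₂/T₁ = √(g₁/g₂) = √(3.740/1.297) = 1.698.

1.698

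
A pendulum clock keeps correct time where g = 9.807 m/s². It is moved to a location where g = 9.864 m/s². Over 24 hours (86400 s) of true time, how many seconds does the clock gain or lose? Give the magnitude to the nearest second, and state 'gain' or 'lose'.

The clock's period scales as T ∝ 1/√g, so T'/T = √(9.807/9.864) = 0.997107.
In 86400 s of true time the clock registers 86400/0.997107 = 86650.7 s, so it gains 251 s.

gain 251 s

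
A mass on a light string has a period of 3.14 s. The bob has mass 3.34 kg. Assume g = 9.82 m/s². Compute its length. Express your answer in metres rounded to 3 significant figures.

2.45 m

From T = 2π√(L/g), L = gT²/(4π²) = 9.82 × 3.140²/(4π²) = 2.45 m.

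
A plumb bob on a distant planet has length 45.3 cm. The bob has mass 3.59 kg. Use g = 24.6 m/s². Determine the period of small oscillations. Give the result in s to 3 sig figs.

T = 2π√(L/g) = 2π√(0.453/24.6) = 2π × 0.1357 = 0.853 s.

0.853 s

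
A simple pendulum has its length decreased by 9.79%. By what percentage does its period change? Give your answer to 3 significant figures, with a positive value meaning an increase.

T ∝ √L, so T'/T = √(0.9021) = 0.9498.
Percentage change in T = (0.9498 − 1) × 100% = -5.02%.

-5.02%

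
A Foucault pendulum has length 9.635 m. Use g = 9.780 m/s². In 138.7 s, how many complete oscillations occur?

22

T = 2π√(L/g) = 2π√(9.635/9.780) = 6.2364 s.
Number of complete oscillations = ⌊138.7/6.2364⌋ = ⌊22.240⌋ = 22.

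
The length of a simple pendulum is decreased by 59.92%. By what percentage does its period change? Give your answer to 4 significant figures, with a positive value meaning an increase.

T ∝ √L, so T'/T = √(0.40080) = 0.63309.
Percentage change in T = (0.63309 − 1) × 100% = -36.69%.

-36.69%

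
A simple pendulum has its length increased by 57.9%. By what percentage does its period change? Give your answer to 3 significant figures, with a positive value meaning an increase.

25.7%

T ∝ √L, so T'/T = √(1.579) = 1.257.
Percentage change in T = (1.257 − 1) × 100% = 25.7%.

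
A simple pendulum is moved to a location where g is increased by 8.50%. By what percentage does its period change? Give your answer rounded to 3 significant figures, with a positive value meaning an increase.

-4.00%

T ∝ 1/√g, so T'/T = 1/√(1.085) = 0.9600.
Percentage change in T = (0.9600 − 1) × 100% = -4.00%.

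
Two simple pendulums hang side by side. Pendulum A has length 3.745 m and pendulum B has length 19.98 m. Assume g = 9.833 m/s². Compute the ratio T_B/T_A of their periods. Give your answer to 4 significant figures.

2.310

T ∝ √L, so T_B/T_A = √(L_B/L_A) = √(19.98/3.745) = 2.310.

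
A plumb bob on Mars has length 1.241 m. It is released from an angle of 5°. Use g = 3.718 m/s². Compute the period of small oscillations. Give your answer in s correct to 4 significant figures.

3.630 s

T = 2π√(L/g) = 2π√(1.241/3.718) = 2π × 0.57774 = 3.630 s.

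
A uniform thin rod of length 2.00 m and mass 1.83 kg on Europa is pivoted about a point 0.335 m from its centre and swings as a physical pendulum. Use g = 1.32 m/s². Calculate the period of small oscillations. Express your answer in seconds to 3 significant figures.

6.31 s

For a physical pendulum T = 2π√(I/(mgd)), with d = 0.3350 m from pivot to centre of mass.
I_cm = mL²/12 = 1.83 × 2.00²/12 = 0.6100 kg·m²; I = I_cm + md² = 0.6100 + 1.83 × 0.3350² = 0.8154 kg·m².
T = 2π√(0.8154/(1.83 × 1.32 × 0.3350)) = 6.31 s.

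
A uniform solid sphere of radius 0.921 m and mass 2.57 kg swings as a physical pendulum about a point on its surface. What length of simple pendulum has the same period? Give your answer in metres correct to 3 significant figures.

1.29 m

The equivalent simple-pendulum length is L_eq = I/(md), where I is about the pivot and d = 0.9210 m.
I_cm = (2/5)mR² = 0.8720 kg·m², so I = I_cm + md² = 0.8720 + 2.180 = 3.052 kg·m².
L_eq = 3.052/(2.57 × 0.9210) = 1.29 m.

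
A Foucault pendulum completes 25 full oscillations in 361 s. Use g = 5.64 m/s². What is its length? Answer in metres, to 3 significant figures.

T = 361/25 = 14.44 s.
From T = 2π√(L/g), L = gT²/(4π²) = 5.64 × 14.44²/(4π²) = 29.8 m.

29.8 m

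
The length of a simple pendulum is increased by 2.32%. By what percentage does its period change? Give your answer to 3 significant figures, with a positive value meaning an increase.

T ∝ √L, so T'/T = √(1.023) = 1.012.
Percentage change in T = (1.012 − 1) × 100% = 1.15%.

1.15%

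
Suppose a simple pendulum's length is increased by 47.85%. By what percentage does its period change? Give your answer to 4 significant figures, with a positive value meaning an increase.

21.59%

T ∝ √L, so T'/T = √(1.4785) = 1.2159.
Percentage change in T = (1.2159 − 1) × 100% = 21.59%.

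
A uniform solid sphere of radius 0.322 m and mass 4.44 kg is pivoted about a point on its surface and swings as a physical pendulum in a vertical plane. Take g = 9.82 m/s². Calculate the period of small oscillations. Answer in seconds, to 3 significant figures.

I_cm = (2/5)mr² = 0.1841 kg·m². The pivot is at distance d = 0.322 m from the centre of mass.
By the parallel-axis theorem, I = I_cm + md² = 0.1841 + 0.4604 = 0.6445 kg·m².
T = 2π√(I/(mgd)) = 2π√(0.6445/(4.44 × 9.82 × 0.322)) = 1.35 s.

1.35 s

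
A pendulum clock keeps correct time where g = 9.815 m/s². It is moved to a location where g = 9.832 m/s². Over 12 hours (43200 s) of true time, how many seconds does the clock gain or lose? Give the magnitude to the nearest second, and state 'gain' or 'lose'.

The clock's period scales as T ∝ 1/√g, so T'/T = √(9.815/9.832) = 0.999135.
In 43200 s of true time the clock registers 43200/0.999135 = 43237.4 s, so it gains 37 s.

gain 37 s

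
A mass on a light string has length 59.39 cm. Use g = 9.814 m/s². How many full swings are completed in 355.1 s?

T = 2π√(L/g) = 2π√(0.5939/9.814) = 1.5457 s.
Number of complete oscillations = ⌊355.1/1.5457⌋ = ⌊229.74⌋ = 229.

229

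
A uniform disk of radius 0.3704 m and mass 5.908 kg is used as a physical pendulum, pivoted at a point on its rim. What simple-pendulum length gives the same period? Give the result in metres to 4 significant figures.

0.5556 m

The equivalent simple-pendulum length is L_eq = I/(md), where I is about the pivot and d = 0.37040 m.
I_cm = ½mR² = 0.40528 kg·m², so I = I_cm + md² = 0.40528 + 0.81055 = 1.2158 kg·m².
L_eq = 1.2158/(5.908 × 0.37040) = 0.5556 m.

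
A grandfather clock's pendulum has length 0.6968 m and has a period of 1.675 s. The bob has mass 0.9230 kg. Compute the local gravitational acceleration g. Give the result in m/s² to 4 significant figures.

9.805 m/s²

From T = 2π√(L/g), g = 4π²L/T² = 4π² × 0.6968/1.6750² = 9.805 m/s².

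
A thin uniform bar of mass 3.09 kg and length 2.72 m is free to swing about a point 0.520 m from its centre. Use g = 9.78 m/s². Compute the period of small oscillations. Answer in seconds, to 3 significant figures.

For a physical pendulum T = 2π√(I/(mgd)), with d = 0.5200 m from pivot to centre of mass.
I_cm = mL²/12 = 3.09 × 2.72²/12 = 1.905 kg·m²; I = I_cm + md² = 1.905 + 3.09 × 0.5200² = 2.741 kg·m².
T = 2π√(2.741/(3.09 × 9.78 × 0.5200)) = 2.62 s.

2.62 s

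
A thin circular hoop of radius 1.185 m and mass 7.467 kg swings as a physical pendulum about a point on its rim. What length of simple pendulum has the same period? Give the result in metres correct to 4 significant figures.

The equivalent simple-pendulum length is L_eq = I/(md), where I is about the pivot and d = 1.1850 m.
I_cm = mR² = 10.485 kg·m², so I = I_cm + md² = 10.485 + 10.485 = 20.971 kg·m².
L_eq = 20.971/(7.467 × 1.1850) = 2.370 m.

2.370 m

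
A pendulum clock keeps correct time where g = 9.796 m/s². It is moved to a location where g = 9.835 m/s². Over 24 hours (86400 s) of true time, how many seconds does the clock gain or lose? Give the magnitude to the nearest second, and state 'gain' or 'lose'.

gain 172 s

The clock's period scales as T ∝ 1/√g, so T'/T = √(9.796/9.835) = 0.998015.
In 86400 s of true time the clock registers 86400/0.998015 = 86571.8 s, so it gains 172 s.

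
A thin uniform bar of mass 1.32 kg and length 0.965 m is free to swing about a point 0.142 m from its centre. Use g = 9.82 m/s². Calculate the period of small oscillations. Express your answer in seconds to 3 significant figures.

1.66 s

For a physical pendulum T = 2π√(I/(mgd)), with d = 0.1420 m from pivot to centre of mass.
I_cm = mL²/12 = 1.32 × 0.965²/12 = 0.1024 kg·m²; I = I_cm + md² = 0.1024 + 1.32 × 0.1420² = 0.1291 kg·m².
T = 2π√(0.1291/(1.32 × 9.82 × 0.1420)) = 1.66 s.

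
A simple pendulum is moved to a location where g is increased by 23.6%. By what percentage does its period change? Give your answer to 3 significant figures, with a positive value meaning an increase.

T ∝ 1/√g, so T'/T = 1/√(1.236) = 0.8995.
Percentage change in T = (0.8995 − 1) × 100% = -10.1%.

-10.1%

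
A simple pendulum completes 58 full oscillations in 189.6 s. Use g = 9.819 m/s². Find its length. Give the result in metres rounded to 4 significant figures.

T = 189.6/58 = 3.2690 s.
From T = 2π√(L/g), L = gT²/(4π²) = 9.819 × 3.2690²/(4π²) = 2.658 m.

2.658 m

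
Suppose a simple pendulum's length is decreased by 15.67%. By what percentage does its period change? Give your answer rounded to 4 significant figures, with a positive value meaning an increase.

T ∝ √L, so T'/T = √(0.84330) = 0.91831.
Percentage change in T = (0.91831 − 1) × 100% = -8.169%.

-8.169%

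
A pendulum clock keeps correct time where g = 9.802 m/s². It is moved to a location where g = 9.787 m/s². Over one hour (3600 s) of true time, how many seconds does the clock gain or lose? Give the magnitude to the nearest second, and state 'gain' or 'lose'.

lose 3 s

The clock's period scales as T ∝ 1/√g, so T'/T = √(9.802/9.787) = 1.00077.
In 3600 s of true time the clock registers 3600/1.00077 = 3597.2 s, so it loses 3 s.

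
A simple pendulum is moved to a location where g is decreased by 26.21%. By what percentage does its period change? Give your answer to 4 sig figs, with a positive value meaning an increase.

16.41%

T ∝ 1/√g, so T'/T = 1/√(0.73790) = 1.1641.
Percentage change in T = (1.1641 − 1) × 100% = 16.41%.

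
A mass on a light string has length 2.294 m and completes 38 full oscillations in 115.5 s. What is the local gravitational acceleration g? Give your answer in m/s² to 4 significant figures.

T = 115.5/38 = 3.0395 s.
From T = 2π√(L/g), g = 4π²L/T² = 4π² × 2.294/3.0395² = 9.803 m/s².

9.803 m/s²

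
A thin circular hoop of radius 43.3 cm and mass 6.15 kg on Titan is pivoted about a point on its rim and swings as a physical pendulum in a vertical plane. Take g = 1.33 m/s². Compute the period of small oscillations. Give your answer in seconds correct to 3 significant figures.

5.07 s

I_cm = mr² = 1.153 kg·m². The pivot is at distance d = 0.433 m from the centre of mass.
By the parallel-axis theorem, I = I_cm + md² = 1.153 + 1.153 = 2.306 kg·m².
T = 2π√(I/(mgd)) = 2π√(2.306/(6.15 × 1.33 × 0.433)) = 5.07 s.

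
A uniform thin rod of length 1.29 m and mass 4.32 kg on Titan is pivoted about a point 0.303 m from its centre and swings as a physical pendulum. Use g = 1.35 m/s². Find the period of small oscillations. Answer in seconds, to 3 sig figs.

4.72 s

For a physical pendulum T = 2π√(I/(mgd)), with d = 0.3030 m from pivot to centre of mass.
I_cm = mL²/12 = 4.32 × 1.29²/12 = 0.5991 kg·m²; I = I_cm + md² = 0.5991 + 4.32 × 0.3030² = 0.9957 kg·m².
T = 2π√(0.9957/(4.32 × 1.35 × 0.3030)) = 4.72 s.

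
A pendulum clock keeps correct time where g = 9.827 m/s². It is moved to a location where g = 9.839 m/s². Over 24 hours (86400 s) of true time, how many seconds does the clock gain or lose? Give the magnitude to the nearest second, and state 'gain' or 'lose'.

gain 53 s

The clock's period scales as T ∝ 1/√g, so T'/T = √(9.827/9.839) = 0.999390.
In 86400 s of true time the clock registers 86400/0.999390 = 86452.7 s, so it gains 53 s.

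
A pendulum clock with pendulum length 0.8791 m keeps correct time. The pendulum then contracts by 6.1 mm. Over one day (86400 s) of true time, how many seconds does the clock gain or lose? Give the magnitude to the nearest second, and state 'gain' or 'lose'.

gain 301 s

T ∝ √L, so T'/T = √(0.87300/0.8791) = 0.996525.
In 86400 s of true time the clock registers 86400/0.996525 = 86701.3 s, so it gains 301 s.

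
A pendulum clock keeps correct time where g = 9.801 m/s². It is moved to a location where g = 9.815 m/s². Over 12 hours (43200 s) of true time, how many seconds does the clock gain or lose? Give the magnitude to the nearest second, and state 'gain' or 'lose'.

gain 31 s

The clock's period scales as T ∝ 1/√g, so T'/T = √(9.801/9.815) = 0.999287.
In 43200 s of true time the clock registers 43200/0.999287 = 43230.8 s, so it gains 31 s.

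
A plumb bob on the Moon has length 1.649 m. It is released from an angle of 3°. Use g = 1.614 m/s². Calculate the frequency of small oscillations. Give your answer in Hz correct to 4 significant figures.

0.1575 Hz

T = 2π√(L/g) = 2π√(1.649/1.614) = 6.3509 s, so f = 1/T = 0.1575 Hz.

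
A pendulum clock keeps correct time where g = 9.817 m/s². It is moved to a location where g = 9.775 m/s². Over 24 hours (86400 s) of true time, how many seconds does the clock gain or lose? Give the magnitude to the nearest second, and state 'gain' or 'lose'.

The clock's period scales as T ∝ 1/√g, so T'/T = √(9.817/9.775) = 1.00215.
In 86400 s of true time the clock registers 86400/1.00215 = 86215.0 s, so it loses 185 s.

lose 185 s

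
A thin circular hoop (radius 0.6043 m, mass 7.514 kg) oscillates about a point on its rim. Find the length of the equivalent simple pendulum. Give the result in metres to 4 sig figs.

The equivalent simple-pendulum length is L_eq = I/(md), where I is about the pivot and d = 0.60430 m.
I_cm = mR² = 2.7440 kg·m², so I = I_cm + md² = 2.7440 + 2.7440 = 5.4879 kg·m².
L_eq = 5.4879/(7.514 × 0.60430) = 1.209 m.

1.209 m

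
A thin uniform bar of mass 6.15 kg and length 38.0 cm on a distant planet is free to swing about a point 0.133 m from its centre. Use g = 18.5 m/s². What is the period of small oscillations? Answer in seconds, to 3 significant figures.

For a physical pendulum T = 2π√(I/(mgd)), with d = 0.1330 m from pivot to centre of mass.
I_cm = mL²/12 = 6.15 × 0.380²/12 = 0.07401 kg·m²; I = I_cm + md² = 0.07401 + 6.15 × 0.1330² = 0.1828 kg·m².
T = 2π√(0.1828/(6.15 × 18.5 × 0.1330)) = 0.691 s.

0.691 s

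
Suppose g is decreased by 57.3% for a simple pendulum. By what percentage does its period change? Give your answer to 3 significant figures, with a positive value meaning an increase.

T ∝ 1/√g, so T'/T = 1/√(0.4270) = 1.530.
Percentage change in T = (1.530 − 1) × 100% = 53.0%.

53.0%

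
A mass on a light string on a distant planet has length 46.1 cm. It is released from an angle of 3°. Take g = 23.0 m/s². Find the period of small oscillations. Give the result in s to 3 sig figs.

T = 2π√(L/g) = 2π√(0.461/23.0) = 2π × 0.1416 = 0.890 s.

0.890 s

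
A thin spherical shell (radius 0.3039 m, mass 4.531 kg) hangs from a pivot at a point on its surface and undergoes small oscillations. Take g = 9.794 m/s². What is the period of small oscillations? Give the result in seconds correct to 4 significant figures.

I_cm = (2/3)mr² = 0.27897 kg·m². The pivot is at distance d = 0.3039 m from the centre of mass.
By the parallel-axis theorem, I = I_cm + md² = 0.27897 + 0.41846 = 0.69744 kg·m².
T = 2π√(I/(mgd)) = 2π√(0.69744/(4.531 × 9.794 × 0.3039)) = 1.429 s.

1.429 s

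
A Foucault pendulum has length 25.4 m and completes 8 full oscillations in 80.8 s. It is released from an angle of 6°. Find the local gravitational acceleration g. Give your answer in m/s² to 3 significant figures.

T = 80.8/8 = 10.10 s.
From T = 2π√(L/g), g = 4π²L/T² = 4π² × 25.4/10.10² = 9.83 m/s².

9.83 m/s²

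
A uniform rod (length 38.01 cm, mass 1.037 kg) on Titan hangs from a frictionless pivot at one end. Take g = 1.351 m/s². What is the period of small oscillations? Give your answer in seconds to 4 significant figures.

2.721 s

For a physical pendulum T = 2π√(I/(mgd)), with d = 0.19005 m from pivot to centre of mass.
I_cm = mL²/12 = 1.037 × 0.3801²/12 = 0.012485 kg·m²; I = I_cm + md² = 0.012485 + 1.037 × 0.19005² = 0.049941 kg·m².
T = 2π√(0.049941/(1.037 × 1.351 × 0.19005)) = 2.721 s.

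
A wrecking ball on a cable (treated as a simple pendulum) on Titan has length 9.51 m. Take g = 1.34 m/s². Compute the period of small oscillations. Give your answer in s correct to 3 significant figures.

16.7 s

T = 2π√(L/g) = 2π√(9.51/1.34) = 2π × 2.664 = 16.7 s.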